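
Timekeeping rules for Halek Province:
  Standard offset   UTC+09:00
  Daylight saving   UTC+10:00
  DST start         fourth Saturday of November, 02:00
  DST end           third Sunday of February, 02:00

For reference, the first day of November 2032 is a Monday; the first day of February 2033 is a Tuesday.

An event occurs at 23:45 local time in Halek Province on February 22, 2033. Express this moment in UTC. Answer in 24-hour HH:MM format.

14:45

1 November 2032 is a Monday, so the first Saturday is November 6 and the fourth is November 27.
1 February 2033 is a Tuesday, so the first Sunday is February 6 and the third is February 20.
February 22, 2033 is outside the daylight-saving period (27 November 2032 – 20 February 2033), so Halek Province is on standard time, UTC+09:00.
23:45 local − 9h = 14:45 UTC.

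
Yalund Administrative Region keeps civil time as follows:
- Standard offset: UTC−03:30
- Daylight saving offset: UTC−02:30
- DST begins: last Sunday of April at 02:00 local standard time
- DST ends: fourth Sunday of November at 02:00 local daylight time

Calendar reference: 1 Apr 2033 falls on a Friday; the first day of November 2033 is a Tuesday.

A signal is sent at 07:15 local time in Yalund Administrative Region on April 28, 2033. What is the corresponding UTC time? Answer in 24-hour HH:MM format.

09:45

1 April 2033 is a Friday, so Sundays fall on 3, 10, 17, 24; the last is April 24.
1 November 2033 is a Tuesday, so the first Sunday is November 6 and the fourth is November 27.
Daylight saving runs 24 April – 27 November; April 28, 2033 is inside that window, so Yalund Administrative Region is at UTC−02:30.
07:15 local + 2h30m = 09:45 UTC.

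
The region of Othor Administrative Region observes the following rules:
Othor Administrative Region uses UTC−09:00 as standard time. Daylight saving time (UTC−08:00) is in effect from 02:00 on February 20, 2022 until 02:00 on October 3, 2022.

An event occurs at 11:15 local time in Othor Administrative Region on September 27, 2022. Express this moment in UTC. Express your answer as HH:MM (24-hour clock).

19:15

Daylight saving runs 20 February – 3 October; September 27, 2022 is inside that window, so Othor Administrative Region is at UTC−08:00.
11:15 local + 8h = 19:15 UTC.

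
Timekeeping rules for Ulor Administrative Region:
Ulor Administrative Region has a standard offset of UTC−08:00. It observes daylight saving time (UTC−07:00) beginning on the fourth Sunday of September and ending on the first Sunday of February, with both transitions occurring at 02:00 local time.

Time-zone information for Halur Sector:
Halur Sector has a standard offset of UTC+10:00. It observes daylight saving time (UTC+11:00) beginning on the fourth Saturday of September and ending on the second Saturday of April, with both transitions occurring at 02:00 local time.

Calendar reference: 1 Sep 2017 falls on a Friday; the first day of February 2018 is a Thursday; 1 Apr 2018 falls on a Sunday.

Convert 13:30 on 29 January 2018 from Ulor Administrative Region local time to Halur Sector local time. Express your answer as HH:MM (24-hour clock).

1 September 2017 is a Friday, so the first Sunday is September 3 and the fourth is September 24.
1 February 2018 is a Thursday, so the first Sunday is February 4.
29 January 2018 lies within the daylight-saving period (24 September 2017 – 4 February 2018), so Ulor Administrative Region is on daylight time, UTC−07:00.
13:30 Ulor Administrative Region + 7h = 20:30 UTC.
1 September 2017 is a Friday, so the first Saturday is September 2 and the fourth is September 23.
1 April 2018 is a Sunday, so the first Saturday is April 7 and the second is April 14.
At the standard offset (UTC+10:00), 20:30 UTC + 10h = 06:30 Halur Sector standard time (rolling into the next day, 30 January 2018).
The standard-time date in Halur Sector, 30 January 2018, lies within the daylight-saving period (23 September 2017 – 14 April 2018), so Halur Sector is on daylight time, UTC+11:00.
20:30 UTC + 11h = 07:30 Halur Sector (rolling into the next day, 30 January 2018).

07:30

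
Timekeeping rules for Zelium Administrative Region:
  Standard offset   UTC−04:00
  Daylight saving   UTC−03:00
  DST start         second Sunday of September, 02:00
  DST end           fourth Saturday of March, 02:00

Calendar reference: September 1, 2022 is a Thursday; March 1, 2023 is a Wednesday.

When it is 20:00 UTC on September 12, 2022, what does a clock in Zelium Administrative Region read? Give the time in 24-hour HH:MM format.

17:00

1 September 2022 is a Thursday, so the first Sunday is September 4 and the second is September 11.
1 March 2023 is a Wednesday, so the first Saturday is March 4 and the fourth is March 25.
At the standard offset (UTC−04:00), 20:00 UTC − 4h = 16:00 Zelium Administrative Region standard time.
Daylight saving runs 11 September 2022 – 25 March 2023; the standard-time date in Zelium Administrative Region, September 12, 2022, is inside that window, so Zelium Administrative Region is at UTC−03:00.
20:00 UTC − 3h = 17:00 local.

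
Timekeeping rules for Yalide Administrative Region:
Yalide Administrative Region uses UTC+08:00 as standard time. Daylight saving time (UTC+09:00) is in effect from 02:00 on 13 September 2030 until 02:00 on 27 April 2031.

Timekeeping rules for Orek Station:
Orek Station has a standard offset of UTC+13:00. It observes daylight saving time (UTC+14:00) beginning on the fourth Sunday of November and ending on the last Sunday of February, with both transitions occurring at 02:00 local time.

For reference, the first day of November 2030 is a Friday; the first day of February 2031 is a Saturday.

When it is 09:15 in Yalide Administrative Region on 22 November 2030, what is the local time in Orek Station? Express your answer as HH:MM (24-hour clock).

13:15

22 November 2030 falls between 13 September 2030 and 27 April 2031, so daylight saving is in effect and Yalide Administrative Region is at UTC+09:00.
09:15 Yalide Administrative Region − 9h = 00:15 UTC.
1 November 2030 is a Friday, so the first Sunday is November 3 and the fourth is November 24.
1 February 2031 is a Saturday, so Sundays fall on 2, 9, 16, 23; the last is February 23.
At the standard offset (UTC+13:00), 00:15 UTC + 13h = 13:15 Orek Station standard time.
The standard-time date in Orek Station, 22 November 2030, does not fall between 24 November 2030 and 23 February 2031, so daylight saving is not in effect and Orek Station is at UTC+13:00.
00:15 UTC + 13h = 13:15 Orek Station.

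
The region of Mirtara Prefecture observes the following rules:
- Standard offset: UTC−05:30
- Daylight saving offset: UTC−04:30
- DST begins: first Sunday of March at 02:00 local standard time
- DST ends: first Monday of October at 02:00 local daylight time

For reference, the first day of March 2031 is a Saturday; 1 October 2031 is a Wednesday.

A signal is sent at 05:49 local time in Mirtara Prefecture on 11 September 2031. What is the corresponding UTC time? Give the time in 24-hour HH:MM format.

1 March 2031 is a Saturday, so the first Sunday is March 2.
1 October 2031 is a Wednesday, so the first Monday is October 6.
11 September 2031 falls between 2 March and 6 October, so daylight saving is in effect and Mirtara Prefecture is at UTC−04:30.
05:49 local + 4h30m = 10:19 UTC.

10:19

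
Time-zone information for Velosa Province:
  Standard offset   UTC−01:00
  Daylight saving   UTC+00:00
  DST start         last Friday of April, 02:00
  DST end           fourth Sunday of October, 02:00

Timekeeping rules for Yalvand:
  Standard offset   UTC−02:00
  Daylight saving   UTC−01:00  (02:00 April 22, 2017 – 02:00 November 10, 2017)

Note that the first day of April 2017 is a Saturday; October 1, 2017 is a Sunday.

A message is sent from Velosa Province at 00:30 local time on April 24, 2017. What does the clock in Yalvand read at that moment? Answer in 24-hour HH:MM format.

00:30

1 April 2017 is a Saturday, so Fridays fall on 7, 14, 21, 28; the last is April 28.
1 October 2017 is a Sunday, so the first Sunday is October 1 and the fourth is October 22.
April 24, 2017 is outside the daylight-saving period (28 April – 22 October), so Velosa Province is on standard time, UTC−01:00.
00:30 Velosa Province + 1h = 01:30 UTC.
At the standard offset (UTC−02:00), 01:30 UTC − 2h = 23:30 Yalvand standard time (rolling into the previous day, 23 April 2017).
The standard-time date in Yalvand, April 23, 2017, lies within the daylight-saving period (22 April – 10 November), so Yalvand is on daylight time, UTC−01:00.
01:30 UTC − 1h = 00:30 Yalvand.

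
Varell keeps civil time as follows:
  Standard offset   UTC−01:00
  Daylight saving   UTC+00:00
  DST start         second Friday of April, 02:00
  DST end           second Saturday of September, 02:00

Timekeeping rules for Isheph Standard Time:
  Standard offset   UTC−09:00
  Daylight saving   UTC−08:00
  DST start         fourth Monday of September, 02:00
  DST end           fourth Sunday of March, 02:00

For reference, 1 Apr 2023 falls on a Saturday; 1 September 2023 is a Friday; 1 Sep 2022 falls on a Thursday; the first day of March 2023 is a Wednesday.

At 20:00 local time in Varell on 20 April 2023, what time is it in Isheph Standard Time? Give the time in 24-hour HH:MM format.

1 April 2023 is a Saturday, so the first Friday is April 7 and the second is April 14.
1 September 2023 is a Friday, so the first Saturday is September 2 and the second is September 9.
20 April 2023 falls between 14 April and 9 September, so daylight saving is in effect and Varell is at UTC+00:00.
20:00 Varell − 0h = 20:00 UTC.
1 September 2022 is a Thursday, so the first Monday is September 5 and the fourth is September 26.
1 March 2023 is a Wednesday, so the first Sunday is March 5 and the fourth is March 26.
At the standard offset (UTC−09:00), 20:00 UTC − 9h = 11:00 Isheph Standard Time standard time.
The standard-time date in Isheph Standard Time, 20 April 2023, is outside the daylight-saving period (26 September 2022 – 26 March 2023), so Isheph Standard Time is on standard time, UTC−09:00.
20:00 UTC − 9h = 11:00 Isheph Standard Time.

11:00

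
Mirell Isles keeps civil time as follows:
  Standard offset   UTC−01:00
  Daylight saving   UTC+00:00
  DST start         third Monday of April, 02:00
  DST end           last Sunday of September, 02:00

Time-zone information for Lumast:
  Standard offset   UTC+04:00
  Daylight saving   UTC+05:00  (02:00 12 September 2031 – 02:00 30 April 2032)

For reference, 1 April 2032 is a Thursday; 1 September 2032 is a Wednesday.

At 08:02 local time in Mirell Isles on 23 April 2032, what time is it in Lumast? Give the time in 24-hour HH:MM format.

1 April 2032 is a Thursday, so the first Monday is April 5 and the third is April 19.
1 September 2032 is a Wednesday, so Sundays fall on 5, 12, 19, 26; the last is September 26.
Daylight saving runs 19 April – 26 September; 23 April 2032 is inside that window, so Mirell Isles is at UTC+00:00.
08:02 Mirell Isles − 0h = 08:02 UTC.
At the standard offset (UTC+04:00), 08:02 UTC + 4h = 12:02 Lumast standard time.
The standard-time date in Lumast, 23 April 2032, falls between 12 September 2031 and 30 April 2032, so daylight saving is in effect and Lumast is at UTC+05:00.
08:02 UTC + 5h = 13:02 Lumast.

13:02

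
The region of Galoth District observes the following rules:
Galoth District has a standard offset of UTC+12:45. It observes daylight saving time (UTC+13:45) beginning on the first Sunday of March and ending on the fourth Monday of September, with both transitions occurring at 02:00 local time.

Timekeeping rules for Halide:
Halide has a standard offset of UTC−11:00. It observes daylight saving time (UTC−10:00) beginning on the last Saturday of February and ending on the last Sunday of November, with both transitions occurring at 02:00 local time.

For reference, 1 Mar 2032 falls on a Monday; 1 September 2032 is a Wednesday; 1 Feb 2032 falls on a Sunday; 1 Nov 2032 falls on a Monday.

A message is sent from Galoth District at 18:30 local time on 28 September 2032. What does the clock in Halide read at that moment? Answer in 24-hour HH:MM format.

19:45

1 March 2032 is a Monday, so the first Sunday is March 7.
1 September 2032 is a Wednesday, so the first Monday is September 6 and the fourth is September 27.
Daylight saving runs 7 March – 27 September; 28 September 2032 is outside that window, so Galoth District is on standard time at UTC+12:45.
18:30 Galoth District − 12h45m = 05:45 UTC.
1 February 2032 is a Sunday, so Saturdays fall on 7, 14, 21, 28; the last is February 28.
1 November 2032 is a Monday, so Sundays fall on 7, 14, 21, 28; the last is November 28.
At the standard offset (UTC−11:00), 05:45 UTC − 11h = 18:45 Halide standard time (rolling into the previous day, 27 September 2032).
Daylight saving runs 28 February – 28 November; the standard-time date in Halide, 27 September 2032, is inside that window, so Halide is at UTC−10:00.
05:45 UTC − 10h = 19:45 Halide (rolling into the previous day, 27 September 2032).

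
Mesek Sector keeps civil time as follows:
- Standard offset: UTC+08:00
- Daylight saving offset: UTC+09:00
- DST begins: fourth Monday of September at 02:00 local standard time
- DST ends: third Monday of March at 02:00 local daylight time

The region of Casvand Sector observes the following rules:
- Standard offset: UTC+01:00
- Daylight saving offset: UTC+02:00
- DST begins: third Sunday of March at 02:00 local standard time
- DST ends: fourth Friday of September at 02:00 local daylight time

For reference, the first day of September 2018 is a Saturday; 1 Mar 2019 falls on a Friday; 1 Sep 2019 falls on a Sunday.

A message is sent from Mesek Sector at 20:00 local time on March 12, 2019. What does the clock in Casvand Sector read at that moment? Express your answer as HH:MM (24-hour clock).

1 September 2018 is a Saturday, so the first Monday is September 3 and the fourth is September 24.
1 March 2019 is a Friday, so the first Monday is March 4 and the third is March 18.
March 12, 2019 falls between 24 September 2018 and 18 March 2019, so daylight saving is in effect and Mesek Sector is at UTC+09:00.
20:00 Mesek Sector − 9h = 11:00 UTC.
1 March 2019 is a Friday, so the first Sunday is March 3 and the third is March 17.
1 September 2019 is a Sunday, so the first Friday is September 6 and the fourth is September 27.
At the standard offset (UTC+01:00), 11:00 UTC + 1h = 12:00 Casvand Sector standard time.
The standard-time date in Casvand Sector, March 12, 2019, does not fall between 17 March and 27 September, so daylight saving is not in effect and Casvand Sector is at UTC+01:00.
11:00 UTC + 1h = 12:00 Casvand Sector.

12:00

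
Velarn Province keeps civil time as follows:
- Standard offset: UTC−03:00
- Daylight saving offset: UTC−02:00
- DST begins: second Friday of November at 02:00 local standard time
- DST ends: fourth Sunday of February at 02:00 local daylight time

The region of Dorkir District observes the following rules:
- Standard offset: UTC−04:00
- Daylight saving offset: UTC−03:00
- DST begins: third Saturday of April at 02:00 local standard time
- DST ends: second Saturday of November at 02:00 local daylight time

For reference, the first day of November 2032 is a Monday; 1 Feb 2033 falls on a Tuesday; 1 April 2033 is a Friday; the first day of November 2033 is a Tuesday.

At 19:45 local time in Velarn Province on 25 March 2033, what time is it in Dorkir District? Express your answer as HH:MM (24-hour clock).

18:45

1 November 2032 is a Monday, so the first Friday is November 5 and the second is November 12.
1 February 2033 is a Tuesday, so the first Sunday is February 6 and the fourth is February 27.
25 March 2033 is outside the daylight-saving period (12 November 2032 – 27 February 2033), so Velarn Province is on standard time, UTC−03:00.
19:45 Velarn Province + 3h = 22:45 UTC.
1 April 2033 is a Friday, so the first Saturday is April 2 and the third is April 16.
1 November 2033 is a Tuesday, so the first Saturday is November 5 and the second is November 12.
At the standard offset (UTC−04:00), 22:45 UTC − 4h = 18:45 Dorkir District standard time.
The standard-time date in Dorkir District, 25 March 2033, is outside the daylight-saving period (16 April – 12 November), so Dorkir District is on standard time, UTC−04:00.
22:45 UTC − 4h = 18:45 Dorkir District.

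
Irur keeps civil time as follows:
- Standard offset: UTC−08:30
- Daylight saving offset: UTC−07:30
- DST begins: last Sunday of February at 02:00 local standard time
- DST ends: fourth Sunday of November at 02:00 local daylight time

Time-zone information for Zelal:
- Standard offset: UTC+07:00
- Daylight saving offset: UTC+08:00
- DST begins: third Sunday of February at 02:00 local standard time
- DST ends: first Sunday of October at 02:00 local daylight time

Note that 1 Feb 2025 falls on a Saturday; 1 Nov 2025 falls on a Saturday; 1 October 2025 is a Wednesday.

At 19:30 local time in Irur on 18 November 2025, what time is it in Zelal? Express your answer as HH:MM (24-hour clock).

10:00

1 February 2025 is a Saturday, so Sundays fall on 2, 9, 16, 23; the last is February 23.
1 November 2025 is a Saturday, so the first Sunday is November 2 and the fourth is November 23.
18 November 2025 lies within the daylight-saving period (23 February – 23 November), so Irur is on daylight time, UTC−07:30.
19:30 Irur + 7h30m = 03:00 UTC (rolling into the next day, 19 November 2025).
1 February 2025 is a Saturday, so the first Sunday is February 2 and the third is February 16.
1 October 2025 is a Wednesday, so the first Sunday is October 5.
At the standard offset (UTC+07:00), 03:00 UTC + 7h = 10:00 Zelal standard time.
The standard-time date in Zelal, 19 November 2025, does not fall between 16 February and 5 October, so daylight saving is not in effect and Zelal is at UTC+07:00.
03:00 UTC + 7h = 10:00 Zelal.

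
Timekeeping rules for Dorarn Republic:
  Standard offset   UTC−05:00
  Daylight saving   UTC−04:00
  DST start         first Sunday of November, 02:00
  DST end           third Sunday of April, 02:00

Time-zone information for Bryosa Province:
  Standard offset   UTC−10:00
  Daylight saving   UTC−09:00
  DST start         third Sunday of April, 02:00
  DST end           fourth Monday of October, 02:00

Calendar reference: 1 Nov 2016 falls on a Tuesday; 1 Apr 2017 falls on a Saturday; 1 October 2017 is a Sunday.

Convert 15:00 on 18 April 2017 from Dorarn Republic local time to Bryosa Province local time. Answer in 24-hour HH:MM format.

11:00

1 November 2016 is a Tuesday, so the first Sunday is November 6.
1 April 2017 is a Saturday, so the first Sunday is April 2 and the third is April 16.
18 April 2017 is outside the daylight-saving period (6 November 2016 – 16 April 2017), so Dorarn Republic is on standard time, UTC−05:00.
15:00 Dorarn Republic + 5h = 20:00 UTC.
1 April 2017 is a Saturday, so the first Sunday is April 2 and the third is April 16.
1 October 2017 is a Sunday, so the first Monday is October 2 and the fourth is October 23.
At the standard offset (UTC−10:00), 20:00 UTC − 10h = 10:00 Bryosa Province standard time.
Daylight saving runs 16 April – 23 October; the standard-time date in Bryosa Province, 18 April 2017, is inside that window, so Bryosa Province is at UTC−09:00.
20:00 UTC − 9h = 11:00 Bryosa Province.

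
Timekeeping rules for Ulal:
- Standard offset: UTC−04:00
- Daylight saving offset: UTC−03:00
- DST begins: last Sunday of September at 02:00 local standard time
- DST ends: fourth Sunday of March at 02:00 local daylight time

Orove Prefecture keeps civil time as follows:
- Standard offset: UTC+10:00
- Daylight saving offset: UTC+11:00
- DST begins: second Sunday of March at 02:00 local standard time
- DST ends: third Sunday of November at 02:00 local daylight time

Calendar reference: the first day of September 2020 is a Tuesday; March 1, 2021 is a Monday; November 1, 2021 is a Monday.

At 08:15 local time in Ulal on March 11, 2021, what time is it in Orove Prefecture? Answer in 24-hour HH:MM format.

21:15

1 September 2020 is a Tuesday, so Sundays fall on 6, 13, 20, 27; the last is September 27.
1 March 2021 is a Monday, so the first Sunday is March 7 and the fourth is March 28.
Daylight saving runs 27 September 2020 – 28 March 2021; March 11, 2021 is inside that window, so Ulal is at UTC−03:00.
08:15 Ulal + 3h = 11:15 UTC.
1 March 2021 is a Monday, so the first Sunday is March 7 and the second is March 14.
1 November 2021 is a Monday, so the first Sunday is November 7 and the third is November 21.
At the standard offset (UTC+10:00), 11:15 UTC + 10h = 21:15 Orove Prefecture standard time.
Daylight saving runs 14 March – 21 November; the standard-time date in Orove Prefecture, March 11, 2021, is outside that window, so Orove Prefecture is on standard time at UTC+10:00.
11:15 UTC + 10h = 21:15 Orove Prefecture.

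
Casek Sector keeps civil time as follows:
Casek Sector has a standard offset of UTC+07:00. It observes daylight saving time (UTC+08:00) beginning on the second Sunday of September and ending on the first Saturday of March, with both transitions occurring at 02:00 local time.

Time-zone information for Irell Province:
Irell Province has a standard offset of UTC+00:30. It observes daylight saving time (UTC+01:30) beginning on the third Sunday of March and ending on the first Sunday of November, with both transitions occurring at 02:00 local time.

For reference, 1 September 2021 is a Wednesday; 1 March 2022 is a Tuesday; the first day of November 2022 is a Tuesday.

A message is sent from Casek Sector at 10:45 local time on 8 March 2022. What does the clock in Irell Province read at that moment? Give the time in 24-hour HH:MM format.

04:15

1 September 2021 is a Wednesday, so the first Sunday is September 5 and the second is September 12.
1 March 2022 is a Tuesday, so the first Saturday is March 5.
Daylight saving runs 12 September 2021 – 5 March 2022; 8 March 2022 is outside that window, so Casek Sector is on standard time at UTC+07:00.
10:45 Casek Sector − 7h = 03:45 UTC.
1 March 2022 is a Tuesday, so the first Sunday is March 6 and the third is March 20.
1 November 2022 is a Tuesday, so the first Sunday is November 6.
At the standard offset (UTC+00:30), 03:45 UTC + 0h30m = 04:15 Irell Province standard time.
The standard-time date in Irell Province, 8 March 2022, is outside the daylight-saving period (20 March – 6 November), so Irell Province is on standard time, UTC+00:30.
03:45 UTC + 0h30m = 04:15 Irell Province.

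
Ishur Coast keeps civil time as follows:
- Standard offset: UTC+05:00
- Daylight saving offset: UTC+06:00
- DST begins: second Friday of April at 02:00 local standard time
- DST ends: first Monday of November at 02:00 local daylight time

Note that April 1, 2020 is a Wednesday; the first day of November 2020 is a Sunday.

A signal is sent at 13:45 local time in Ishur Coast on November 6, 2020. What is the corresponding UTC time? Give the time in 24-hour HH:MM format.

1 April 2020 is a Wednesday, so the first Friday is April 3 and the second is April 10.
1 November 2020 is a Sunday, so the first Monday is November 2.
November 6, 2020 is outside the daylight-saving period (10 April – 2 November), so Ishur Coast is on standard time, UTC+05:00.
13:45 local − 5h = 08:45 UTC.

08:45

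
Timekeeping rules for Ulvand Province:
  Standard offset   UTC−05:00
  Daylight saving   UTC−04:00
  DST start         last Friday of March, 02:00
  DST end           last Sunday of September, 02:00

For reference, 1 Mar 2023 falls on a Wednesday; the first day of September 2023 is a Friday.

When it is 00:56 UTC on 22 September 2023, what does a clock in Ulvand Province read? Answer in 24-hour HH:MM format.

1 March 2023 is a Wednesday, so Fridays fall on 3, 10, 17, 24, 31; the last is March 31.
1 September 2023 is a Friday, so Sundays fall on 3, 10, 17, 24; the last is September 24.
At the standard offset (UTC−05:00), 00:56 UTC − 5h = 19:56 Ulvand Province standard time (rolling into the previous day, 21 September 2023).
The standard-time date in Ulvand Province, 21 September 2023, lies within the daylight-saving period (31 March – 24 September), so Ulvand Province is on daylight time, UTC−04:00.
00:56 UTC − 4h = 20:56 local (rolling into the previous day, 21 September 2023).

20:56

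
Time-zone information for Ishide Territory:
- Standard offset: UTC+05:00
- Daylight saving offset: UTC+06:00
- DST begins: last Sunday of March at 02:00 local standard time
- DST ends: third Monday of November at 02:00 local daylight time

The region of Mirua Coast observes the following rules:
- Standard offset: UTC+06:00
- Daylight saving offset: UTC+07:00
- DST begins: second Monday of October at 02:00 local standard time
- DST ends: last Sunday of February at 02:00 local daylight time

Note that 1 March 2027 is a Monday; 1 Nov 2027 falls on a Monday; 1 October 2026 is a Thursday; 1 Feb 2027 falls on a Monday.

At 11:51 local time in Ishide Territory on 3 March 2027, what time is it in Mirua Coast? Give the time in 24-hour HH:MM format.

1 March 2027 is a Monday, so Sundays fall on 7, 14, 21, 28; the last is March 28.
1 November 2027 is a Monday, so the first Monday is November 1 and the third is November 15.
Daylight saving runs 28 March – 15 November; 3 March 2027 is outside that window, so Ishide Territory is on standard time at UTC+05:00.
11:51 Ishide Territory − 5h = 06:51 UTC.
1 October 2026 is a Thursday, so the first Monday is October 5 and the second is October 12.
1 February 2027 is a Monday, so Sundays fall on 7, 14, 21, 28; the last is February 28.
At the standard offset (UTC+06:00), 06:51 UTC + 6h = 12:51 Mirua Coast standard time.
The standard-time date in Mirua Coast, 3 March 2027, is outside the daylight-saving period (12 October 2026 – 28 February 2027), so Mirua Coast is on standard time, UTC+06:00.
06:51 UTC + 6h = 12:51 Mirua Coast.

12:51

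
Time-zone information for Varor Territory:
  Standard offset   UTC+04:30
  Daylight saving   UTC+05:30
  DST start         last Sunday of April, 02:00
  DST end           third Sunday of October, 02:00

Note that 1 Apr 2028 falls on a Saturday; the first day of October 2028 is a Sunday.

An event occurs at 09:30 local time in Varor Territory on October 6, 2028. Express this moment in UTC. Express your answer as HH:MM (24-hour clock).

1 April 2028 is a Saturday, so Sundays fall on 2, 9, 16, 23, 30; the last is April 30.
1 October 2028 is a Sunday, so the first Sunday is October 1 and the third is October 15.
Daylight saving runs 30 April – 15 October; October 6, 2028 is inside that window, so Varor Territory is at UTC+05:30.
09:30 local − 5h30m = 04:00 UTC.

04:00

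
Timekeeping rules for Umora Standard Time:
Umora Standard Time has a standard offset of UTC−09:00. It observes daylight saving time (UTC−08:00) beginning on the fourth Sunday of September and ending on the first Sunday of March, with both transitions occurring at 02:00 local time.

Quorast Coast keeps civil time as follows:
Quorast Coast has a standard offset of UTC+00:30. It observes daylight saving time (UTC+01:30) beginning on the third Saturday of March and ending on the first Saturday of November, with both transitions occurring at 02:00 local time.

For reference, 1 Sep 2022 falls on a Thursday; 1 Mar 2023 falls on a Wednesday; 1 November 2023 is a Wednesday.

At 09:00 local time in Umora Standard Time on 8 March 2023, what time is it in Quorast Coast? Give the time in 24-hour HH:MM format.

1 September 2022 is a Thursday, so the first Sunday is September 4 and the fourth is September 25.
1 March 2023 is a Wednesday, so the first Sunday is March 5.
8 March 2023 does not fall between 25 September 2022 and 5 March 2023, so daylight saving is not in effect and Umora Standard Time is at UTC−09:00.
09:00 Umora Standard Time + 9h = 18:00 UTC.
1 March 2023 is a Wednesday, so the first Saturday is March 4 and the third is March 18.
1 November 2023 is a Wednesday, so the first Saturday is November 4.
At the standard offset (UTC+00:30), 18:00 UTC + 0h30m = 18:30 Quorast Coast standard time.
Daylight saving runs 18 March – 4 November; the standard-time date in Quorast Coast, 8 March 2023, is outside that window, so Quorast Coast is on standard time at UTC+00:30.
18:00 UTC + 0h30m = 18:30 Quorast Coast.

18:30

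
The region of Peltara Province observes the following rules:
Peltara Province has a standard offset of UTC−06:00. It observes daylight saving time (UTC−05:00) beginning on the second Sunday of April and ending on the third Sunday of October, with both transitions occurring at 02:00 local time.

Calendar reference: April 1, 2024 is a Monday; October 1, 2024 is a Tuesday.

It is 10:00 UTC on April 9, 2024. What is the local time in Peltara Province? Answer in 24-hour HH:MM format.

1 April 2024 is a Monday, so the first Sunday is April 7 and the second is April 14.
1 October 2024 is a Tuesday, so the first Sunday is October 6 and the third is October 20.
At the standard offset (UTC−06:00), 10:00 UTC − 6h = 04:00 Peltara Province standard time.
The standard-time date in Peltara Province, April 9, 2024, is outside the daylight-saving period (14 April – 20 October), so Peltara Province is on standard time, UTC−06:00.
10:00 UTC − 6h = 04:00 local.

04:00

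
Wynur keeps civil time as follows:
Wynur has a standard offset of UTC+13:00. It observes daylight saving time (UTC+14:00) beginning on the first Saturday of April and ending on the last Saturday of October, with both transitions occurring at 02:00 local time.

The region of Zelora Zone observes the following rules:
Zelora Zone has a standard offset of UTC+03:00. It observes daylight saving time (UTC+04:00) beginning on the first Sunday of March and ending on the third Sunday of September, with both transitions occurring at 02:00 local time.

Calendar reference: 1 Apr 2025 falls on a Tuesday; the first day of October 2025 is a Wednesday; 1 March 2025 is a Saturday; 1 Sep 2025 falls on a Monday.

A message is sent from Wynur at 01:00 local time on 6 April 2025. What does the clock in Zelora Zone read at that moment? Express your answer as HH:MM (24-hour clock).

15:00

1 April 2025 is a Tuesday, so the first Saturday is April 5.
1 October 2025 is a Wednesday, so Saturdays fall on 4, 11, 18, 25; the last is October 25.
6 April 2025 falls between 5 April and 25 October, so daylight saving is in effect and Wynur is at UTC+14:00.
01:00 Wynur − 14h = 11:00 UTC (rolling into the previous day, 5 April 2025).
1 March 2025 is a Saturday, so the first Sunday is March 2.
1 September 2025 is a Monday, so the first Sunday is September 7 and the third is September 21.
At the standard offset (UTC+03:00), 11:00 UTC + 3h = 14:00 Zelora Zone standard time.
The standard-time date in Zelora Zone, 5 April 2025, falls between 2 March and 21 September, so daylight saving is in effect and Zelora Zone is at UTC+04:00.
11:00 UTC + 4h = 15:00 Zelora Zone.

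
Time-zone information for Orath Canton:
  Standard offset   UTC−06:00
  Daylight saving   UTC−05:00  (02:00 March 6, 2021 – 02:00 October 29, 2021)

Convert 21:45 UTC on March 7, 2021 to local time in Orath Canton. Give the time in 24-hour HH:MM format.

16:45

At the standard offset (UTC−06:00), 21:45 UTC − 6h = 15:45 Orath Canton standard time.
The standard-time date in Orath Canton, March 7, 2021, falls between 6 March and 29 October, so daylight saving is in effect and Orath Canton is at UTC−05:00.
21:45 UTC − 5h = 16:45 local.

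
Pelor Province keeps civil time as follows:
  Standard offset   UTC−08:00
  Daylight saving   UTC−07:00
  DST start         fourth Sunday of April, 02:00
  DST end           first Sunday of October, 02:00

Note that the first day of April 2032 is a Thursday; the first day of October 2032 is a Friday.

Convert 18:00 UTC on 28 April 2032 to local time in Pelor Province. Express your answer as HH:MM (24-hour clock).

1 April 2032 is a Thursday, so the first Sunday is April 4 and the fourth is April 25.
1 October 2032 is a Friday, so the first Sunday is October 3.
At the standard offset (UTC−08:00), 18:00 UTC − 8h = 10:00 Pelor Province standard time.
The standard-time date in Pelor Province, 28 April 2032, lies within the daylight-saving period (25 April – 3 October), so Pelor Province is on daylight time, UTC−07:00.
18:00 UTC − 7h = 11:00 local.

11:00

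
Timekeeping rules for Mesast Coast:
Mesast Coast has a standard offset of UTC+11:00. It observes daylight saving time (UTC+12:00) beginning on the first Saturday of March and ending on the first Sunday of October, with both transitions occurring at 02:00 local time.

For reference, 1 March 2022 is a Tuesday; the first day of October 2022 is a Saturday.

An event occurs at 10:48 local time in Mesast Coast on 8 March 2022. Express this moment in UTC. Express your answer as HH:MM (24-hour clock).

22:48

1 March 2022 is a Tuesday, so the first Saturday is March 5.
1 October 2022 is a Saturday, so the first Sunday is October 2.
8 March 2022 falls between 5 March and 2 October, so daylight saving is in effect and Mesast Coast is at UTC+12:00.
10:48 local − 12h = 22:48 UTC (rolling into the previous day, 7 March 2022).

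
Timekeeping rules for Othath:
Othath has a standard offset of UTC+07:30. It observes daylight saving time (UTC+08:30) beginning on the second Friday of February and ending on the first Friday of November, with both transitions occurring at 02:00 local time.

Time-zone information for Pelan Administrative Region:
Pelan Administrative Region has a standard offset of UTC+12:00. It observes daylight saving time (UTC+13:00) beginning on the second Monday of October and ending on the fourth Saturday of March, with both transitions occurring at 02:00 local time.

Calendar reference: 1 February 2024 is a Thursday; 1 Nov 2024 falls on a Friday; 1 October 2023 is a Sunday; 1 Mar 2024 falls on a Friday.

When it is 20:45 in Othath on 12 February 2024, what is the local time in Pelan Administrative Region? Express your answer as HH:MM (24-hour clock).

1 February 2024 is a Thursday, so the first Friday is February 2 and the second is February 9.
1 November 2024 is a Friday, so the first Friday is November 1.
12 February 2024 lies within the daylight-saving period (9 February – 1 November), so Othath is on daylight time, UTC+08:30.
20:45 Othath − 8h30m = 12:15 UTC.
1 October 2023 is a Sunday, so the first Monday is October 2 and the second is October 9.
1 March 2024 is a Friday, so the first Saturday is March 2 and the fourth is March 23.
At the standard offset (UTC+12:00), 12:15 UTC + 12h = 00:15 Pelan Administrative Region standard time (rolling into the next day, 13 February 2024).
The standard-time date in Pelan Administrative Region, 13 February 2024, falls between 9 October 2023 and 23 March 2024, so daylight saving is in effect and Pelan Administrative Region is at UTC+13:00.
12:15 UTC + 13h = 01:15 Pelan Administrative Region (rolling into the next day, 13 February 2024).

01:15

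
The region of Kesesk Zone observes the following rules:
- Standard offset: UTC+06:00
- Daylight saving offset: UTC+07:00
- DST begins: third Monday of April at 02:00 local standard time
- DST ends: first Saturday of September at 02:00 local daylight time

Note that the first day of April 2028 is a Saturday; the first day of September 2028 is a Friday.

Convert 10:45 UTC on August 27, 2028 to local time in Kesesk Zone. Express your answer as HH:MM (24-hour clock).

17:45

1 April 2028 is a Saturday, so the first Monday is April 3 and the third is April 17.
1 September 2028 is a Friday, so the first Saturday is September 2.
At the standard offset (UTC+06:00), 10:45 UTC + 6h = 16:45 Kesesk Zone standard time.
The standard-time date in Kesesk Zone, August 27, 2028, falls between 17 April and 2 September, so daylight saving is in effect and Kesesk Zone is at UTC+07:00.
10:45 UTC + 7h = 17:45 local.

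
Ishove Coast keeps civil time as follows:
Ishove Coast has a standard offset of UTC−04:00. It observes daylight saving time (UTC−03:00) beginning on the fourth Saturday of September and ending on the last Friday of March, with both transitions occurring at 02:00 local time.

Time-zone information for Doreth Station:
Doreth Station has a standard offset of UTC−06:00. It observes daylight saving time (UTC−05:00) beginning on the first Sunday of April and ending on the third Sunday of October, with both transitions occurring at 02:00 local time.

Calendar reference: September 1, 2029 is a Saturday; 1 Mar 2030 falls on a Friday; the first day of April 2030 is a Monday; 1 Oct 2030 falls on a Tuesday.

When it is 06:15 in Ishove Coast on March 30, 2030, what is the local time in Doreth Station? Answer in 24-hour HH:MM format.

1 September 2029 is a Saturday, so the first Saturday is September 1 and the fourth is September 22.
1 March 2030 is a Friday, so Fridays fall on 1, 8, 15, 22, 29; the last is March 29.
Daylight saving runs 22 September 2029 – 29 March 2030; March 30, 2030 is outside that window, so Ishove Coast is on standard time at UTC−04:00.
06:15 Ishove Coast + 4h = 10:15 UTC.
1 April 2030 is a Monday, so the first Sunday is April 7.
1 October 2030 is a Tuesday, so the first Sunday is October 6 and the third is October 20.
At the standard offset (UTC−06:00), 10:15 UTC − 6h = 04:15 Doreth Station standard time.
Daylight saving runs 7 April – 20 October; the standard-time date in Doreth Station, March 30, 2030, is outside that window, so Doreth Station is on standard time at UTC−06:00.
10:15 UTC − 6h = 04:15 Doreth Station.

04:15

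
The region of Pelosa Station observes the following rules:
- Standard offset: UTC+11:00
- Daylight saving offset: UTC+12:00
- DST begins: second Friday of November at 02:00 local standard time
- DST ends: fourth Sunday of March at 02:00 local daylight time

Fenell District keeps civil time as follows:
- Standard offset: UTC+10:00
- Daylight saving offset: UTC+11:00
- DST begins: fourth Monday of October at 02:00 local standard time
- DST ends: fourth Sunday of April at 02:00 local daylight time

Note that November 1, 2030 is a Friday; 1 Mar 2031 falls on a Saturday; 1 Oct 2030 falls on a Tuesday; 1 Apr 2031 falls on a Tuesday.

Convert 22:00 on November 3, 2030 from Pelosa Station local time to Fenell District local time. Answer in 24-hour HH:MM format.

22:00

1 November 2030 is a Friday, so the first Friday is November 1 and the second is November 8.
1 March 2031 is a Saturday, so the first Sunday is March 2 and the fourth is March 23.
November 3, 2030 does not fall between 8 November 2030 and 23 March 2031, so daylight saving is not in effect and Pelosa Station is at UTC+11:00.
22:00 Pelosa Station − 11h = 11:00 UTC.
1 October 2030 is a Tuesday, so the first Monday is October 7 and the fourth is October 28.
1 April 2031 is a Tuesday, so the first Sunday is April 6 and the fourth is April 27.
At the standard offset (UTC+10:00), 11:00 UTC + 10h = 21:00 Fenell District standard time.
The standard-time date in Fenell District, November 3, 2030, lies within the daylight-saving period (28 October 2030 – 27 April 2031), so Fenell District is on daylight time, UTC+11:00.
11:00 UTC + 11h = 22:00 Fenell District.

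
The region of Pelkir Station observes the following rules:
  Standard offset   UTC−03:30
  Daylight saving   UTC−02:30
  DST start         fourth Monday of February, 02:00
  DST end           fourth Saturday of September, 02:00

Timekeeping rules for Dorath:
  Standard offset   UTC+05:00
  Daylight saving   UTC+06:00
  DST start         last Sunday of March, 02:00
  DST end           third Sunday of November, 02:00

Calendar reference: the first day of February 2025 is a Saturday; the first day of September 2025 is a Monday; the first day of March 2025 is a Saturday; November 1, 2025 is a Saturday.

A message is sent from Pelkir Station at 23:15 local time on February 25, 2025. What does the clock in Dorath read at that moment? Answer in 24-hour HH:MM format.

06:45

1 February 2025 is a Saturday, so the first Monday is February 3 and the fourth is February 24.
1 September 2025 is a Monday, so the first Saturday is September 6 and the fourth is September 27.
Daylight saving runs 24 February – 27 September; February 25, 2025 is inside that window, so Pelkir Station is at UTC−02:30.
23:15 Pelkir Station + 2h30m = 01:45 UTC (rolling into the next day, 26 February 2025).
1 March 2025 is a Saturday, so Sundays fall on 2, 9, 16, 23, 30; the last is March 30.
1 November 2025 is a Saturday, so the first Sunday is November 2 and the third is November 16.
At the standard offset (UTC+05:00), 01:45 UTC + 5h = 06:45 Dorath standard time.
The standard-time date in Dorath, February 26, 2025, is outside the daylight-saving period (30 March – 16 November), so Dorath is on standard time, UTC+05:00.
01:45 UTC + 5h = 06:45 Dorath.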